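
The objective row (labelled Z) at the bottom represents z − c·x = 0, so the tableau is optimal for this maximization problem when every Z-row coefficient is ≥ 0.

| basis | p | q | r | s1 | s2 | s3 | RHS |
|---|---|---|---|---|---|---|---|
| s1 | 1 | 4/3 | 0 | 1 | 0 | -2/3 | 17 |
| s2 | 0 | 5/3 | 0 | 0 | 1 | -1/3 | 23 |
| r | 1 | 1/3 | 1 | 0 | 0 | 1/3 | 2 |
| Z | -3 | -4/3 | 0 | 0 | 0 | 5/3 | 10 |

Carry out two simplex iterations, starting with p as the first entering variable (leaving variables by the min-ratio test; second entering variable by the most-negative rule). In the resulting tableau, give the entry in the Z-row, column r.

Ratio test on column p — row 1: 17/1 = 17; row 2: entry 0 ≤ 0; row 3: 2/1 = 2. Minimum is 2 at row 3 (r leaves); pivot element 1.
Divide row 3 by 1; eliminate column p from the other rows.
Second iteration: most negative Z-row entry is -1/3 in column q, so q enters.
Ratio test on column q — row 1: 15/1 = 15; row 2: 23/(5/3) = 69/5; row 3: 2/(1/3) = 6. Minimum is 6 at row 3 (p leaves); pivot element 1/3.
Divide row 3 by 1/3; eliminate column q from the other rows.
After both pivots, the entry at the Z-row, column r is 4.

4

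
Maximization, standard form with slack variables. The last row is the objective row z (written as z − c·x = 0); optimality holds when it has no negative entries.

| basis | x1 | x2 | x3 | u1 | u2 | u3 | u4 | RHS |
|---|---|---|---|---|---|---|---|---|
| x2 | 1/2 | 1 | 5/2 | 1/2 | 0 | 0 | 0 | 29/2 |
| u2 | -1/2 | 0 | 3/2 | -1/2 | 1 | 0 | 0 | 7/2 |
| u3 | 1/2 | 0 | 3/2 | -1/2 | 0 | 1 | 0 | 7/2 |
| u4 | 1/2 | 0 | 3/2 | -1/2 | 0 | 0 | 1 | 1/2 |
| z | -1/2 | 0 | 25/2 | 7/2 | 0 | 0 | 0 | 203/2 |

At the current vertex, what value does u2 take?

u2 is basic (row 2); its value is the RHS of that row, 7/2.

7/2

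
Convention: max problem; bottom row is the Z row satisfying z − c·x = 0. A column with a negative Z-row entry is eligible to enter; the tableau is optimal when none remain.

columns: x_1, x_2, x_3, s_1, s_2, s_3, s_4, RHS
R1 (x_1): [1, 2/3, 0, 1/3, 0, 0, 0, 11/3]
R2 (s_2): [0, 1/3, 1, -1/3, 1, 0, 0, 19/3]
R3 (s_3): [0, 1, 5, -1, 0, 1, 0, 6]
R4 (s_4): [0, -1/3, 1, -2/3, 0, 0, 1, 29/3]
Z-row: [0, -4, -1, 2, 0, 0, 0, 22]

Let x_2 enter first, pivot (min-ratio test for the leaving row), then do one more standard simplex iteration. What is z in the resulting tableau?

Ratio test on column x_2 — row 1: (11/3)/(2/3) = 11/2; row 2: (19/3)/(1/3) = 19; row 3: 6/1 = 6; row 4: entry -1/3 ≤ 0. Minimum is 11/2 at row 1 (x_1 leaves); pivot element 2/3.
Pivot on row 1; the Z-row RHS becomes 22 − (-4)·(11/2) = 44.
Next entering variable (most negative Z-row entry -1): x_3.
Ratio test on column x_3 — row 1: entry 0 ≤ 0; row 2: (9/2)/1 = 9/2; row 3: (1/2)/5 = 1/10; row 4: (23/2)/1 = 23/2. Minimum is 1/10 at row 3 (s_3 leaves); pivot element 5.
After the second pivot the Z-row RHS is 44 − (-1)·(1/10) = 441/10.

441/10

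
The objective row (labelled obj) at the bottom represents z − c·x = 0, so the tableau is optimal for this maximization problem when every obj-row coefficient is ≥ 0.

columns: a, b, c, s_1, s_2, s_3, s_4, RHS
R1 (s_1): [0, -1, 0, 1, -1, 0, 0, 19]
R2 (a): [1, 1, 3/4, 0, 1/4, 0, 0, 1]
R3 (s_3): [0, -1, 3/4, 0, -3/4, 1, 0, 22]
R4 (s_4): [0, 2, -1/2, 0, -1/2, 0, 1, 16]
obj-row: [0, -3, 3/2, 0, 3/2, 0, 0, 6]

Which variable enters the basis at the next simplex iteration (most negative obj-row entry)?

b

Negative obj-row entries: b: -3.
The most negative is -3 in column b, so b enters.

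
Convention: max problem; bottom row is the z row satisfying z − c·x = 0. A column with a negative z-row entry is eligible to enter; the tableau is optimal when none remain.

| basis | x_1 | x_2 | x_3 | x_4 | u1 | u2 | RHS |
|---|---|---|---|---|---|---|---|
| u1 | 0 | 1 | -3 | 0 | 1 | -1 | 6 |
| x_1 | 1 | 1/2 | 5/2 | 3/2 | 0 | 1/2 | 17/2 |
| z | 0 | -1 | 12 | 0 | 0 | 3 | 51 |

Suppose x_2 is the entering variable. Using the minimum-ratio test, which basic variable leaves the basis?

Column x_2 entries and ratios — u1: 6/1 = 6; x_1: (17/2)/(1/2) = 17.
Smallest ratio is 6 in the row of u1, so u1 leaves.

u1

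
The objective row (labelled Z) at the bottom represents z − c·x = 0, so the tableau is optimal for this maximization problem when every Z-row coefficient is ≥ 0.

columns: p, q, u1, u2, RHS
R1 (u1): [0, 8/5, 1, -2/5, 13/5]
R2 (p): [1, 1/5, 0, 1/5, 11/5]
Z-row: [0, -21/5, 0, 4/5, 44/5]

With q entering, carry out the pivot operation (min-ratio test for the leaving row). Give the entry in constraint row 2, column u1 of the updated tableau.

Ratio test on column q — row 1: (13/5)/(8/5) = 13/8; row 2: (11/5)/(1/5) = 11. Minimum is 13/8 at row 1 (u1 leaves); pivot element 8/5.
Divide row 1 by 8/5; eliminate column q from the other rows.
Row 2 update in column u1: 0 − (1/5)·(5/8) = -1/8.

-1/8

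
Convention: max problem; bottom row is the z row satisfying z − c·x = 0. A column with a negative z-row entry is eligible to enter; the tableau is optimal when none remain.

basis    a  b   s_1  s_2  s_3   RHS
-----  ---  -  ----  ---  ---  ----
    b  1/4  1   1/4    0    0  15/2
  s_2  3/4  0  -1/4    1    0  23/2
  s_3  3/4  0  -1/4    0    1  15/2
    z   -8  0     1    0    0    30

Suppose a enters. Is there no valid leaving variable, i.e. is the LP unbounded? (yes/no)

no

Column a has positive entries in row(s) 1, 2, 3, so the ratio test bounds it — not unbounded.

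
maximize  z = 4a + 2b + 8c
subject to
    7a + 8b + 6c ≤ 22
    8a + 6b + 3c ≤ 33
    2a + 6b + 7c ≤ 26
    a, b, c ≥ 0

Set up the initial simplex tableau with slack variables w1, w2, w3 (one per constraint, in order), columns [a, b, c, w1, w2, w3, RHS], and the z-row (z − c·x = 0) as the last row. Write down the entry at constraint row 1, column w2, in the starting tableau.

0

Slack w2 belongs to constraint 2; its column is the unit vector e_2, so the entry in row 1 is 0.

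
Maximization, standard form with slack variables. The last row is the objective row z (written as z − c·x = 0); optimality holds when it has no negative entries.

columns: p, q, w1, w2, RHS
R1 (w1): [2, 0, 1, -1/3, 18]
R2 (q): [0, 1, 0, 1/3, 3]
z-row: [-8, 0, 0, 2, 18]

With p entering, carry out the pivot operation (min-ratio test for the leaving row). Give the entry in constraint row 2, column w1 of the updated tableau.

0

Ratio test on column p — row 1: 18/2 = 9; row 2: entry 0 ≤ 0. Minimum is 9 at row 1 (w1 leaves); pivot element 2.
Divide row 1 by 2; eliminate column p from the other rows.
Row 2 update in column w1: 0 − 0·(1/2) = 0.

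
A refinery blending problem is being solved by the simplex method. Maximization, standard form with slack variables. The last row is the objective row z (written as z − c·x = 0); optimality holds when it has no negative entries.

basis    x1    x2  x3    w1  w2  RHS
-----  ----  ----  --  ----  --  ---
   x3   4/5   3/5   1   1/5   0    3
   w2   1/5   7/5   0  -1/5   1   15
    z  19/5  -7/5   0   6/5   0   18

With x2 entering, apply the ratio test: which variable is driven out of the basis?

Column x2 entries and ratios — x3: 3/(3/5) = 5; w2: 15/(7/5) = 75/7.
Smallest ratio is 5 in the row of x3, so x3 leaves.

x3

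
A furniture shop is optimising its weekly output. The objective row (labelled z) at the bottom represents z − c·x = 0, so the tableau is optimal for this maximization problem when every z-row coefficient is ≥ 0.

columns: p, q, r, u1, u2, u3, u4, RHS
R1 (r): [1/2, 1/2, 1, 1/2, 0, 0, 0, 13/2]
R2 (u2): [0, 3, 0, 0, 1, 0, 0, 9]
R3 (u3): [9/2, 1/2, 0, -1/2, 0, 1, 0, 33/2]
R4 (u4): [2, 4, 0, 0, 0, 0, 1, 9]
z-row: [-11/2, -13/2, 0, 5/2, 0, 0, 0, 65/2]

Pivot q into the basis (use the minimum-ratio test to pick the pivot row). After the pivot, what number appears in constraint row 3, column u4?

Ratio test on column q — row 1: (13/2)/(1/2) = 13; row 2: 9/3 = 3; row 3: (33/2)/(1/2) = 33; row 4: 9/4 = 9/4. Minimum is 9/4 at row 4 (u4 leaves); pivot element 4.
Divide row 4 by 4; eliminate column q from the other rows.
Row 3 update in column u4: 0 − (1/2)·(1/4) = -1/8.

-1/8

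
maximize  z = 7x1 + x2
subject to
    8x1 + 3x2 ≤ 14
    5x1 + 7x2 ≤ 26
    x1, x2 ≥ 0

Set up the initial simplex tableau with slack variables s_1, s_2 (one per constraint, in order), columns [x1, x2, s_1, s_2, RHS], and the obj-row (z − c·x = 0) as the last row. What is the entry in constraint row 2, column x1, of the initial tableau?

Constraint 2 has coefficient 5 on x1.

5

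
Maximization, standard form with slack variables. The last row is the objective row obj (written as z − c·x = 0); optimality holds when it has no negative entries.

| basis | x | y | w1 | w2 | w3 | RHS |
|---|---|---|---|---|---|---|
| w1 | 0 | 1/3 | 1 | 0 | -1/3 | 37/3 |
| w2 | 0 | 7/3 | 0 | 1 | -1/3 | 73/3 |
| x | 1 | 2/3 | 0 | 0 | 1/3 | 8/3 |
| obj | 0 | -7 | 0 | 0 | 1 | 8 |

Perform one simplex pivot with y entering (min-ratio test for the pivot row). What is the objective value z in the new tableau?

36

Ratio test on column y — row 1: (37/3)/(1/3) = 37; row 2: (73/3)/(7/3) = 73/7; row 3: (8/3)/(2/3) = 4. Minimum is 4 at row 3 (x leaves); pivot element 2/3.
Pivot on row 3; the obj-row RHS becomes 8 − (-7)·4 = 36.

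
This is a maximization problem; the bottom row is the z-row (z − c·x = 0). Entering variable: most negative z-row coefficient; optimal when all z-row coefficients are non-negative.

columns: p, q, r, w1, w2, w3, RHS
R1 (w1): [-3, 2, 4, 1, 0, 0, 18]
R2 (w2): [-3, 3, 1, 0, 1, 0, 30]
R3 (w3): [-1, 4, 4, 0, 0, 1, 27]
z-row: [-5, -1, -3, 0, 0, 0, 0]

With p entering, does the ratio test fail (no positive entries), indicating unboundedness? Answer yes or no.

Every constraint-row entry in column p is ≤ 0, so increasing p is unbounded.

yes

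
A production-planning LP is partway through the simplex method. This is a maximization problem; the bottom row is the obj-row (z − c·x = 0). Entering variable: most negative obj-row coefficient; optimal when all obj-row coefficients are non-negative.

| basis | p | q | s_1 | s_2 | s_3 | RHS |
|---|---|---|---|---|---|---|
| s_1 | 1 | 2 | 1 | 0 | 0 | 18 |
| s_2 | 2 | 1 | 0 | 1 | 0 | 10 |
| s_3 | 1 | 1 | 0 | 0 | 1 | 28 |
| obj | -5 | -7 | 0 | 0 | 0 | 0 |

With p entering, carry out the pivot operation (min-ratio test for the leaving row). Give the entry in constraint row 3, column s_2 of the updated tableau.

Ratio test on column p — row 1: 18/1 = 18; row 2: 10/2 = 5; row 3: 28/1 = 28. Minimum is 5 at row 2 (s_2 leaves); pivot element 2.
Divide row 2 by 2; eliminate column p from the other rows.
Row 3 update in column s_2: 0 − 1·(1/2) = -1/2.

-1/2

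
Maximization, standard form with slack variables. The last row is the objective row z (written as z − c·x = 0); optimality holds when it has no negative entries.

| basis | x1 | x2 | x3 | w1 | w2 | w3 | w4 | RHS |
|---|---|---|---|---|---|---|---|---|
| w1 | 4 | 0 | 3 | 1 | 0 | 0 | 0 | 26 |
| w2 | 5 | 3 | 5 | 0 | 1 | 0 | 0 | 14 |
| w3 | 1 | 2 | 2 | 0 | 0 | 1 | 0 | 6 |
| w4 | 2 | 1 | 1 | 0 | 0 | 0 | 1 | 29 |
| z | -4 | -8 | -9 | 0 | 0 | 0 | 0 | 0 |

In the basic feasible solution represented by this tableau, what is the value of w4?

w4 is basic (row 4); its value is the RHS of that row, 29.

29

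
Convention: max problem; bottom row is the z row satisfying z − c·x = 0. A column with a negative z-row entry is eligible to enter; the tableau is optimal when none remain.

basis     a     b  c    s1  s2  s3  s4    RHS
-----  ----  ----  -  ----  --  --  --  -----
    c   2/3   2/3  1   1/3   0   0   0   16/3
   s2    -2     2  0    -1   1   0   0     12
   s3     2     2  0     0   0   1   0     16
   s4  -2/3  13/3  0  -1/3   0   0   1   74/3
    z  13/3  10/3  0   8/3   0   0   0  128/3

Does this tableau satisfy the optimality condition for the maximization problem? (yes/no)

yes

Every z-row coefficient is ≥ 0, so the tableau is optimal.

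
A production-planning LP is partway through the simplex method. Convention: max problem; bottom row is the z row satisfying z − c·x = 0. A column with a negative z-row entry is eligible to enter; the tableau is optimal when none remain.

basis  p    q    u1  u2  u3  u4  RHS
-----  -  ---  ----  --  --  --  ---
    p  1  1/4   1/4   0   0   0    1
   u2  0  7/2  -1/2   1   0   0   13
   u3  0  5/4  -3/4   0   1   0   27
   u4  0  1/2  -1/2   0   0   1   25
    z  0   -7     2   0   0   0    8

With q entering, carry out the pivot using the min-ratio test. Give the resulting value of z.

Ratio test on column q — row 1: 1/(1/4) = 4; row 2: 13/(7/2) = 26/7; row 3: 27/(5/4) = 108/5; row 4: 25/(1/2) = 50. Minimum is 26/7 at row 2 (u2 leaves); pivot element 7/2.
Pivot on row 2; the z-row RHS becomes 8 − (-7)·(26/7) = 34.

34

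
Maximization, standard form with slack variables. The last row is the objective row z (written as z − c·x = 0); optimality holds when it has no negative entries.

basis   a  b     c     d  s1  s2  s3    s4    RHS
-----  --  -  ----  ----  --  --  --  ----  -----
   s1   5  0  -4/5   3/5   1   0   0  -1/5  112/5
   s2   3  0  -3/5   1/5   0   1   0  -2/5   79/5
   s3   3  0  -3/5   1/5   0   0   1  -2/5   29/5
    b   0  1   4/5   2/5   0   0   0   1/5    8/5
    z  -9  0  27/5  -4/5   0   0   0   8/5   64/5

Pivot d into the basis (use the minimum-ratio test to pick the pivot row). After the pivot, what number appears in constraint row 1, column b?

Ratio test on column d — row 1: (112/5)/(3/5) = 112/3; row 2: (79/5)/(1/5) = 79; row 3: (29/5)/(1/5) = 29; row 4: (8/5)/(2/5) = 4. Minimum is 4 at row 4 (b leaves); pivot element 2/5.
Divide row 4 by 2/5; eliminate column d from the other rows.
Row 1 update in column b: 0 − (3/5)·(5/2) = -3/2.

-3/2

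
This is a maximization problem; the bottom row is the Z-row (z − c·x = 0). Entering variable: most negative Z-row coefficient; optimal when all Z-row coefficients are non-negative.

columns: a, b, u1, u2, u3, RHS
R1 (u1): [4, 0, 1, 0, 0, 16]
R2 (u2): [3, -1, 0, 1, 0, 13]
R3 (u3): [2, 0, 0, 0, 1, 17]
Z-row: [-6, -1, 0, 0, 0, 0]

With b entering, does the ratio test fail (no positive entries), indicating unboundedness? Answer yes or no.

yes

Every constraint-row entry in column b is ≤ 0, so increasing b is unbounded.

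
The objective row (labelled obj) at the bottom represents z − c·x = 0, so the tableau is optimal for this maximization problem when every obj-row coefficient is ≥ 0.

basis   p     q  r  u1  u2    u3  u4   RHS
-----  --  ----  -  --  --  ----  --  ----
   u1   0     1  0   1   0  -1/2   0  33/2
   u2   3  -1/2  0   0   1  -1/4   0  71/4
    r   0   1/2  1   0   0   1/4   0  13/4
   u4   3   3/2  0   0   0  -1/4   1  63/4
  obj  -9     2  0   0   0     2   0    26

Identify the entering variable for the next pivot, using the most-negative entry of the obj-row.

p

Negative obj-row entries: p: -9.
The most negative is -9 in column p, so p enters.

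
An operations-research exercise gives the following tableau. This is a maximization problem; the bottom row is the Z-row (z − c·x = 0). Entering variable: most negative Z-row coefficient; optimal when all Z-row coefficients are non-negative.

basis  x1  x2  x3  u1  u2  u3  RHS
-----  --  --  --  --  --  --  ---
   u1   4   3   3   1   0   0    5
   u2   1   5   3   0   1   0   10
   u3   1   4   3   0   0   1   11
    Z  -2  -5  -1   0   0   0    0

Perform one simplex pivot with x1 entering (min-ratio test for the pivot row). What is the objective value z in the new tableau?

5/2

Ratio test on column x1 — row 1: 5/4 = 5/4; row 2: 10/1 = 10; row 3: 11/1 = 11. Minimum is 5/4 at row 1 (u1 leaves); pivot element 4.
Pivot on row 1; the Z-row RHS becomes 0 − (-2)·(5/4) = 5/2.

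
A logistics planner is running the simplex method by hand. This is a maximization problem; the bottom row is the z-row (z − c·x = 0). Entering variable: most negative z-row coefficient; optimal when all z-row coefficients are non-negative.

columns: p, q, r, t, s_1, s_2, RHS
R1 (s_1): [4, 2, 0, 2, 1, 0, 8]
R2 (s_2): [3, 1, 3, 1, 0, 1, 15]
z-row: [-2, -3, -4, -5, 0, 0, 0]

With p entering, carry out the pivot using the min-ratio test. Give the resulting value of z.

Ratio test on column p — row 1: 8/4 = 2; row 2: 15/3 = 5. Minimum is 2 at row 1 (s_1 leaves); pivot element 4.
Pivot on row 1; the z-row RHS becomes 0 − (-2)·2 = 4.

4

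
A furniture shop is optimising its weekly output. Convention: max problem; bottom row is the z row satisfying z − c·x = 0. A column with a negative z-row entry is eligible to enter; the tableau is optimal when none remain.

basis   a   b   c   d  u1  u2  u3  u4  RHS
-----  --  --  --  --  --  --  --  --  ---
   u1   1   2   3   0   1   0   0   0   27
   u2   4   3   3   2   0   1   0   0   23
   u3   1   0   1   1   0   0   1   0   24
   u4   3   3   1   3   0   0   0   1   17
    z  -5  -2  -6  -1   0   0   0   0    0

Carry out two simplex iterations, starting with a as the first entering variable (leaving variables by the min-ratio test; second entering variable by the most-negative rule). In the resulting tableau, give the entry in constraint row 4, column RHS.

Ratio test on column a — row 1: 27/1 = 27; row 2: 23/4 = 23/4; row 3: 24/1 = 24; row 4: 17/3 = 17/3. Minimum is 17/3 at row 4 (u4 leaves); pivot element 3.
Divide row 4 by 3; eliminate column a from the other rows.
Second iteration: most negative z-row entry is -13/3 in column c, so c enters.
Ratio test on column c — row 1: (64/3)/(8/3) = 8; row 2: (1/3)/(5/3) = 1/5; row 3: (55/3)/(2/3) = 55/2; row 4: (17/3)/(1/3) = 17. Minimum is 1/5 at row 2 (u2 leaves); pivot element 5/3.
Divide row 2 by 5/3; eliminate column c from the other rows.
After both pivots, the entry at constraint row 4, column RHS is 28/5.

28/5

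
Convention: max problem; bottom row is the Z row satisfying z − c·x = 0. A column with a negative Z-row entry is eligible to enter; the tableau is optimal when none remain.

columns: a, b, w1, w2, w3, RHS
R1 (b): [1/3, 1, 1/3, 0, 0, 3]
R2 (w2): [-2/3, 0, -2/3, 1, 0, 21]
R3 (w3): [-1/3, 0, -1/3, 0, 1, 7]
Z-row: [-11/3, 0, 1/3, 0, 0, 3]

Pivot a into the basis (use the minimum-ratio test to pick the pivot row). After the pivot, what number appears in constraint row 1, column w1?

1

Ratio test on column a — row 1: 3/(1/3) = 9; row 2: entry -2/3 ≤ 0; row 3: entry -1/3 ≤ 0. Minimum is 9 at row 1 (b leaves); pivot element 1/3.
Divide row 1 by 1/3; eliminate column a from the other rows.
In the new row 1, the w1 entry is the old entry divided by the pivot: (1/3)/(1/3) = 1.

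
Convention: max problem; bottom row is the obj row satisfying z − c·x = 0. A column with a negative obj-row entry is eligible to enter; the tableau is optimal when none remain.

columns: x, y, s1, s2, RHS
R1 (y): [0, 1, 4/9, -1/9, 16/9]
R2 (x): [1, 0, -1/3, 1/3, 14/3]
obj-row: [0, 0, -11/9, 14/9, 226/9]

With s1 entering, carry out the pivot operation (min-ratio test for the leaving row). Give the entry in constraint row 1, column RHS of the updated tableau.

Ratio test on column s1 — row 1: (16/9)/(4/9) = 4; row 2: entry -1/3 ≤ 0. Minimum is 4 at row 1 (y leaves); pivot element 4/9.
Divide row 1 by 4/9; eliminate column s1 from the other rows.
In the new row 1, the RHS entry is the old entry divided by the pivot: (16/9)/(4/9) = 4.

4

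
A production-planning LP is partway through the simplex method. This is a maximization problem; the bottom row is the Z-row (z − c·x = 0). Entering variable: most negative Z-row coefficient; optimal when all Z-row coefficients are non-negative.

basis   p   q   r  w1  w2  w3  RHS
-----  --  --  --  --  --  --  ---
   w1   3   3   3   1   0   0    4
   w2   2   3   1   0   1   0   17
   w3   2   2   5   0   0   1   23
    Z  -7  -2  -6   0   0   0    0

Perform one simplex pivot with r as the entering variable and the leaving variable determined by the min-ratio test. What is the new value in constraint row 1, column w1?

Ratio test on column r — row 1: 4/3 = 4/3; row 2: 17/1 = 17; row 3: 23/5 = 23/5. Minimum is 4/3 at row 1 (w1 leaves); pivot element 3.
Divide row 1 by 3; eliminate column r from the other rows.
In the new row 1, the w1 entry is the old entry divided by the pivot: 1/3 = 1/3.

1/3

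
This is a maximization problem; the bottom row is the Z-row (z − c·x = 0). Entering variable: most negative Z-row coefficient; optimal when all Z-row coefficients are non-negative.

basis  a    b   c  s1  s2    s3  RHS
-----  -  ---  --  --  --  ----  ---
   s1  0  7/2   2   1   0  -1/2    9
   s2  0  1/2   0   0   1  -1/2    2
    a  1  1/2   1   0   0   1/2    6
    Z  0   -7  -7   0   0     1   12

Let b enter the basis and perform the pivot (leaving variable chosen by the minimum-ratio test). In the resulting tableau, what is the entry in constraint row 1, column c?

4/7

Ratio test on column b — row 1: 9/(7/2) = 18/7; row 2: 2/(1/2) = 4; row 3: 6/(1/2) = 12. Minimum is 18/7 at row 1 (s1 leaves); pivot element 7/2.
Divide row 1 by 7/2; eliminate column b from the other rows.
In the new row 1, the c entry is the old entry divided by the pivot: 2/(7/2) = 4/7.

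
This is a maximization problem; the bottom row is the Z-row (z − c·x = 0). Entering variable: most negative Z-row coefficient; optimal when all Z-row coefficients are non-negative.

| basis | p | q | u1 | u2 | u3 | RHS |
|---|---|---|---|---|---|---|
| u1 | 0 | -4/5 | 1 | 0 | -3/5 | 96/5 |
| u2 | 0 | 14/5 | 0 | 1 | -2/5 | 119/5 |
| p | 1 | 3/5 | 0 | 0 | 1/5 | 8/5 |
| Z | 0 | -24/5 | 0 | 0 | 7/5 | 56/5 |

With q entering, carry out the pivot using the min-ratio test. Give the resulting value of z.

Ratio test on column q — row 1: entry -4/5 ≤ 0; row 2: (119/5)/(14/5) = 17/2; row 3: (8/5)/(3/5) = 8/3. Minimum is 8/3 at row 3 (p leaves); pivot element 3/5.
Pivot on row 3; the Z-row RHS becomes 56/5 − (-24/5)·(8/3) = 24.

24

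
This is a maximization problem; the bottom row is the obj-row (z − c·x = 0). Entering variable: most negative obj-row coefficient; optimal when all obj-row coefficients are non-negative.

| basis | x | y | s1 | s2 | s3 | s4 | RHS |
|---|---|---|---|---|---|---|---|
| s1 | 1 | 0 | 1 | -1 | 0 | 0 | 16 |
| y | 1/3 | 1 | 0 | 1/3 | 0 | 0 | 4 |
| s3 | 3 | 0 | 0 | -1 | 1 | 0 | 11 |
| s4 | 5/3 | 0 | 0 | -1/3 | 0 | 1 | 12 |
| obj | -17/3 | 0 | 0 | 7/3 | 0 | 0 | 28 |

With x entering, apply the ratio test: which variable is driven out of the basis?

s3

Column x entries and ratios — s1: 16/1 = 16; y: 4/(1/3) = 12; s3: 11/3 = 11/3; s4: 12/(5/3) = 36/5.
Smallest ratio is 11/3 in the row of s3, so s3 leaves.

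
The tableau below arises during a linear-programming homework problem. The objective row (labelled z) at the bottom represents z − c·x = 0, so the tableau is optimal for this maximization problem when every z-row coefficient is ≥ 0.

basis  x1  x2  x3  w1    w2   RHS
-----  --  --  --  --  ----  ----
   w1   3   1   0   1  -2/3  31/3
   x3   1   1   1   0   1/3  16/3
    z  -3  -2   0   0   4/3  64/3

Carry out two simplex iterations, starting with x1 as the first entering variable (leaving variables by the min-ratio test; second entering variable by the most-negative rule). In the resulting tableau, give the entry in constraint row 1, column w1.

Ratio test on column x1 — row 1: (31/3)/3 = 31/9; row 2: (16/3)/1 = 16/3. Minimum is 31/9 at row 1 (w1 leaves); pivot element 3.
Divide row 1 by 3; eliminate column x1 from the other rows.
Second iteration: most negative z-row entry is -1 in column x2, so x2 enters.
Ratio test on column x2 — row 1: (31/9)/(1/3) = 31/3; row 2: (17/9)/(2/3) = 17/6. Minimum is 17/6 at row 2 (x3 leaves); pivot element 2/3.
Divide row 2 by 2/3; eliminate column x2 from the other rows.
After both pivots, the entry at constraint row 1, column w1 is 1/2.

1/2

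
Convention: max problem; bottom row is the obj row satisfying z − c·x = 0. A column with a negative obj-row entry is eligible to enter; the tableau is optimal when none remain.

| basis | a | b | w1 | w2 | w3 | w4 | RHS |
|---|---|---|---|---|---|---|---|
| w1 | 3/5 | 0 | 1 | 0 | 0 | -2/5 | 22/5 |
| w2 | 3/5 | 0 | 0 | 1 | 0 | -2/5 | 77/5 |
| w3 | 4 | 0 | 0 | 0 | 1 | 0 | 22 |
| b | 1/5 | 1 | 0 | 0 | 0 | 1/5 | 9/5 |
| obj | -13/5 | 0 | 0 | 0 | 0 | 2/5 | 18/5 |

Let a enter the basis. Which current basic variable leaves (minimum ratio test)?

Column a entries and ratios — w1: (22/5)/(3/5) = 22/3; w2: (77/5)/(3/5) = 77/3; w3: 22/4 = 11/2; b: (9/5)/(1/5) = 9.
Smallest ratio is 11/2 in the row of w3, so w3 leaves.

w3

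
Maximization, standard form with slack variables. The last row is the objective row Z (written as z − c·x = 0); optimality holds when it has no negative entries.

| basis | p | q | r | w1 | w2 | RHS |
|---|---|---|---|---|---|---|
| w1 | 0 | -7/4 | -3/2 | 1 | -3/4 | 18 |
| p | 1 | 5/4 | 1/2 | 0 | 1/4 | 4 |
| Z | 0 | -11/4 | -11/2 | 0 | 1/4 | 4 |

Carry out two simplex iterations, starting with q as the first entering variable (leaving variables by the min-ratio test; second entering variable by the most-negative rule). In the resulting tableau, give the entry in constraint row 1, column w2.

0

Ratio test on column q — row 1: entry -7/4 ≤ 0; row 2: 4/(5/4) = 16/5. Minimum is 16/5 at row 2 (p leaves); pivot element 5/4.
Divide row 2 by 5/4; eliminate column q from the other rows.
Second iteration: most negative Z-row entry is -22/5 in column r, so r enters.
Ratio test on column r — row 1: entry -4/5 ≤ 0; row 2: (16/5)/(2/5) = 8. Minimum is 8 at row 2 (q leaves); pivot element 2/5.
Divide row 2 by 2/5; eliminate column r from the other rows.
After both pivots, the entry at constraint row 1, column w2 is 0.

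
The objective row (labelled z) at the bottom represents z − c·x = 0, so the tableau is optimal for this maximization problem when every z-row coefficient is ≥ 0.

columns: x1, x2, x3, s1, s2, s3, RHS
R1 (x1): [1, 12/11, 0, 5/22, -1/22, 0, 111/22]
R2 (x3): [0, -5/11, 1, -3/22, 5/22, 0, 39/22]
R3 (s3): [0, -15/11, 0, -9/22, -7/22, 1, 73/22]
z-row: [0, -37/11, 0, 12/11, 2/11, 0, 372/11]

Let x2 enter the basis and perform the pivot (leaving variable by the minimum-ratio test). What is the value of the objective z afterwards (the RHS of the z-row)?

Ratio test on column x2 — row 1: (111/22)/(12/11) = 37/8; row 2: entry -5/11 ≤ 0; row 3: entry -15/11 ≤ 0. Minimum is 37/8 at row 1 (x1 leaves); pivot element 12/11.
Pivot on row 1; the z-row RHS becomes 372/11 − (-37/11)·(37/8) = 395/8.

395/8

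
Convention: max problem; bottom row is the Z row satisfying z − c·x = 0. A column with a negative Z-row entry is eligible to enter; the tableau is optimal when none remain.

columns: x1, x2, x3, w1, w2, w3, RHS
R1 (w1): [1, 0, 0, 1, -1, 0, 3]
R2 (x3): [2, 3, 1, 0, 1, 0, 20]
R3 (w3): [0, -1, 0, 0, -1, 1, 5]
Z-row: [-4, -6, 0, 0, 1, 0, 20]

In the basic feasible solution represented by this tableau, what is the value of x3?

20

x3 is basic (row 2); its value is the RHS of that row, 20.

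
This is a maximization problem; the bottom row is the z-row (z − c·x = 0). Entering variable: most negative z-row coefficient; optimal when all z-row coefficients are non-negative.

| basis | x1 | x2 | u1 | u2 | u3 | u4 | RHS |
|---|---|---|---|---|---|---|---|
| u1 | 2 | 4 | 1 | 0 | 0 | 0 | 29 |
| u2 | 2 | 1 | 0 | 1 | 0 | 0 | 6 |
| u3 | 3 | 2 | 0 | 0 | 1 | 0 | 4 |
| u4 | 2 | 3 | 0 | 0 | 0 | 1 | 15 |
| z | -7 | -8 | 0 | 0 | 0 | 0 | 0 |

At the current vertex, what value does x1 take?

0

x1 is not in the basis, so in the current basic feasible solution x1 = 0.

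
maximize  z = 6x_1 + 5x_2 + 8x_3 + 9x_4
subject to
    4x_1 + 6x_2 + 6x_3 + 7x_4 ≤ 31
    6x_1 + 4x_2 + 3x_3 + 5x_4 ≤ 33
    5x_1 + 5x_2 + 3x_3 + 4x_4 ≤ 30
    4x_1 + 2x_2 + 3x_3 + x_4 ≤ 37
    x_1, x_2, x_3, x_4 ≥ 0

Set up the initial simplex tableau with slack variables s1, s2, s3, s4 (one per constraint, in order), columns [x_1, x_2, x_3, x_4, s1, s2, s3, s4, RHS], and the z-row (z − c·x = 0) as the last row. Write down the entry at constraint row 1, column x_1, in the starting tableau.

Constraint 1 has coefficient 4 on x_1.

4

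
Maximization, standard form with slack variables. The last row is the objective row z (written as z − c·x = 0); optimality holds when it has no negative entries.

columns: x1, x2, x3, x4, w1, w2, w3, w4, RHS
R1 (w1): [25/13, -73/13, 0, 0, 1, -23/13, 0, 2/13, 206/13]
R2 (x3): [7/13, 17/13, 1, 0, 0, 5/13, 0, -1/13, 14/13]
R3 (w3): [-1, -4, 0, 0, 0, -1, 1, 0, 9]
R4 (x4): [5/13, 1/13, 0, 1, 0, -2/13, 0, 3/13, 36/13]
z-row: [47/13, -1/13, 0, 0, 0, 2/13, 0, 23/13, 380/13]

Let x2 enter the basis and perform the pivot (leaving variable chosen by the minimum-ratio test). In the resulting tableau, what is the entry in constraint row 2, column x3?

13/17

Ratio test on column x2 — row 1: entry -73/13 ≤ 0; row 2: (14/13)/(17/13) = 14/17; row 3: entry -4 ≤ 0; row 4: (36/13)/(1/13) = 36. Minimum is 14/17 at row 2 (x3 leaves); pivot element 17/13.
Divide row 2 by 17/13; eliminate column x2 from the other rows.
In the new row 2, the x3 entry is the old entry divided by the pivot: 1/(17/13) = 13/17.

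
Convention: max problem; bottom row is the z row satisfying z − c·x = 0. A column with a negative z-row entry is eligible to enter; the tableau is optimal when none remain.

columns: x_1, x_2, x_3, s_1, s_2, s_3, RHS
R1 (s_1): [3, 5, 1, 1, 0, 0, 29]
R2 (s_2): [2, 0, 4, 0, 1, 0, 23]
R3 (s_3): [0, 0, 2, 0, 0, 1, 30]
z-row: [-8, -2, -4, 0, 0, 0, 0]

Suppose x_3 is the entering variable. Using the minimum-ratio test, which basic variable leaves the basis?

s_2

Column x_3 entries and ratios — s_1: 29/1 = 29; s_2: 23/4 = 23/4; s_3: 30/2 = 15.
Smallest ratio is 23/4 in the row of s_2, so s_2 leaves.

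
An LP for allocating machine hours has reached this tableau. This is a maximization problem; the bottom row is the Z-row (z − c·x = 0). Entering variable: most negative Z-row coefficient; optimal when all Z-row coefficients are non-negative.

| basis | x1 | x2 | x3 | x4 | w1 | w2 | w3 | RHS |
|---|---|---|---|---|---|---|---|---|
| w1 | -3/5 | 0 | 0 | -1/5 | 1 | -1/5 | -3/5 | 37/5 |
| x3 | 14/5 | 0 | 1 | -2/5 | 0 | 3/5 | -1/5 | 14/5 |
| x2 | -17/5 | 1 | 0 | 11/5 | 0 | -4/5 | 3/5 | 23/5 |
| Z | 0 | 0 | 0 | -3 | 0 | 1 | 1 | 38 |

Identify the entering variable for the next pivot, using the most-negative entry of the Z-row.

x4

Negative Z-row entries: x4: -3.
The most negative is -3 in column x4, so x4 enters.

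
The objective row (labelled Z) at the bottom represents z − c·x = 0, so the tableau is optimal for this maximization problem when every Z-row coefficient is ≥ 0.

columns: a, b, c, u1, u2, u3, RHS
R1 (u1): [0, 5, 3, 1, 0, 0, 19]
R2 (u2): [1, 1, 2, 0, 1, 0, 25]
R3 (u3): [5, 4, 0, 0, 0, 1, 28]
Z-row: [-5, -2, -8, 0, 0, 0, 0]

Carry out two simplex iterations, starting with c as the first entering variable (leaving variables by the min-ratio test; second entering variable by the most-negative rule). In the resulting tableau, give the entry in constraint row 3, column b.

Ratio test on column c — row 1: 19/3 = 19/3; row 2: 25/2 = 25/2; row 3: entry 0 ≤ 0. Minimum is 19/3 at row 1 (u1 leaves); pivot element 3.
Divide row 1 by 3; eliminate column c from the other rows.
Second iteration: most negative Z-row entry is -5 in column a, so a enters.
Ratio test on column a — row 1: entry 0 ≤ 0; row 2: (37/3)/1 = 37/3; row 3: 28/5 = 28/5. Minimum is 28/5 at row 3 (u3 leaves); pivot element 5.
Divide row 3 by 5; eliminate column a from the other rows.
After both pivots, the entry at constraint row 3, column b is 4/5.

4/5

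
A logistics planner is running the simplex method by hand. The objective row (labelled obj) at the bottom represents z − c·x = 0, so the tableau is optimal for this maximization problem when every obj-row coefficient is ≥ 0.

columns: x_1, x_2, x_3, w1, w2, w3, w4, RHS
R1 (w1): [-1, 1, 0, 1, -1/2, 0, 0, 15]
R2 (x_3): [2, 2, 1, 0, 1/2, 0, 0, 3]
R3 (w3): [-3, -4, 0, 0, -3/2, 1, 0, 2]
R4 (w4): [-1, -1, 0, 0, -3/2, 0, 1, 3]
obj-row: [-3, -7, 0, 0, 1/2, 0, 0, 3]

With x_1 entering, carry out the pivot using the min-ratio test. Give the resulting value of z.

15/2

Ratio test on column x_1 — row 1: entry -1 ≤ 0; row 2: 3/2 = 3/2; row 3: entry -3 ≤ 0; row 4: entry -1 ≤ 0. Minimum is 3/2 at row 2 (x_3 leaves); pivot element 2.
Pivot on row 2; the obj-row RHS becomes 3 − (-3)·(3/2) = 15/2.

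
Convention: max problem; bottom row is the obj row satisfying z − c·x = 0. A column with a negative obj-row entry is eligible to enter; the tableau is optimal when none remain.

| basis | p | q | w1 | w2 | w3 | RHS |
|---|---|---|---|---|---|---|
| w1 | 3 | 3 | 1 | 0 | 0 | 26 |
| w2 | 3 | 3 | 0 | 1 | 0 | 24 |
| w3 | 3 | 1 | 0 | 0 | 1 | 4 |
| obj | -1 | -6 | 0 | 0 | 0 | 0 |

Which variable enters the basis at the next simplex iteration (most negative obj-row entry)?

q

Negative obj-row entries: p: -1, q: -6.
The most negative is -6 in column q, so q enters.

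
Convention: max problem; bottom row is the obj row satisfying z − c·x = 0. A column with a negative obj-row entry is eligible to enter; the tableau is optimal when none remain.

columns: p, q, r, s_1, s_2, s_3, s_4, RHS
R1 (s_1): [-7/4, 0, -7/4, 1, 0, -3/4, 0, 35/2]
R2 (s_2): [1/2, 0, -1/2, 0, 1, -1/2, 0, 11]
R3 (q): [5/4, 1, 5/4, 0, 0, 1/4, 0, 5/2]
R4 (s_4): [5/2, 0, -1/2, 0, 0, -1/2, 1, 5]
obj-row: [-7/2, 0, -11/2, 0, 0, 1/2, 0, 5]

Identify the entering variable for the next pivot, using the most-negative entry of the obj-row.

Negative obj-row entries: p: -7/2, r: -11/2.
The most negative is -11/2 in column r, so r enters.

r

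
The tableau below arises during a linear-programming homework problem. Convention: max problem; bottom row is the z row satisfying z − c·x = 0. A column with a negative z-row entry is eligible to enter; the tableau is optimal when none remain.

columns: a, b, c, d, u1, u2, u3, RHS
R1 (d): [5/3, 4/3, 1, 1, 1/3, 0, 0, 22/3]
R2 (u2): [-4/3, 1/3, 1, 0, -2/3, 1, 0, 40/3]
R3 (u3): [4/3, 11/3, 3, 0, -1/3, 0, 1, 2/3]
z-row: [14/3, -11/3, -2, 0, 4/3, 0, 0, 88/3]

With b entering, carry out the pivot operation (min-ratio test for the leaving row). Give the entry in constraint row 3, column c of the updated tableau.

9/11

Ratio test on column b — row 1: (22/3)/(4/3) = 11/2; row 2: (40/3)/(1/3) = 40; row 3: (2/3)/(11/3) = 2/11. Minimum is 2/11 at row 3 (u3 leaves); pivot element 11/3.
Divide row 3 by 11/3; eliminate column b from the other rows.
In the new row 3, the c entry is the old entry divided by the pivot: 3/(11/3) = 9/11.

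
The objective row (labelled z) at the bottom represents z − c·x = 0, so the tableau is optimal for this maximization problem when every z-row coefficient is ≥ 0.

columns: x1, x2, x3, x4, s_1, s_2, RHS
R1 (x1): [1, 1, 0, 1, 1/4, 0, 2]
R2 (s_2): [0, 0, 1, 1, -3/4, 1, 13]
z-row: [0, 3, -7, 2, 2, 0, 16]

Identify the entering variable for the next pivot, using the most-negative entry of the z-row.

Negative z-row entries: x3: -7.
The most negative is -7 in column x3, so x3 enters.

x3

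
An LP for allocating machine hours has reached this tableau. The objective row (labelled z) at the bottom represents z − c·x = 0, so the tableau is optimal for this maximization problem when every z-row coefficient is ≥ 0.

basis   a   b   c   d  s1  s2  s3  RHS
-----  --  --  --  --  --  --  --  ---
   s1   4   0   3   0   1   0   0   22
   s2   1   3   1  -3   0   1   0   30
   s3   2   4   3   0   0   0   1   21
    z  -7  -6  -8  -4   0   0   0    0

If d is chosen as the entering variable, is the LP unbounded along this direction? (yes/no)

yes

Every constraint-row entry in column d is ≤ 0, so increasing d is unbounded.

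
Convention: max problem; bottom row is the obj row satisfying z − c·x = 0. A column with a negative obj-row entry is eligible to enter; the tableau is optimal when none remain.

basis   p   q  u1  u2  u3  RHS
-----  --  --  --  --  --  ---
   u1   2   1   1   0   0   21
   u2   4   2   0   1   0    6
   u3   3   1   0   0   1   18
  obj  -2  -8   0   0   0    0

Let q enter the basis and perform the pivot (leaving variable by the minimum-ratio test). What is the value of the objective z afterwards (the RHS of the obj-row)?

Ratio test on column q — row 1: 21/1 = 21; row 2: 6/2 = 3; row 3: 18/1 = 18. Minimum is 3 at row 2 (u2 leaves); pivot element 2.
Pivot on row 2; the obj-row RHS becomes 0 − (-8)·3 = 24.

24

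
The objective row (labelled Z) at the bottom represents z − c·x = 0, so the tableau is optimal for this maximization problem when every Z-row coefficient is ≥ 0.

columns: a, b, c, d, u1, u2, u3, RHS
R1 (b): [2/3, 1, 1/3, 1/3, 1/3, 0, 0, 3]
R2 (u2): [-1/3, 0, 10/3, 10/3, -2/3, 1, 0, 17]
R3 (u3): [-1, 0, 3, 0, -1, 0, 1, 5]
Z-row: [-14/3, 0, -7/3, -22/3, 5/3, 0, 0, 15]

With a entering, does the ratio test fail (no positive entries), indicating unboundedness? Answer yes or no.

Column a has positive entries in row(s) 1, so the ratio test bounds it — not unbounded.

no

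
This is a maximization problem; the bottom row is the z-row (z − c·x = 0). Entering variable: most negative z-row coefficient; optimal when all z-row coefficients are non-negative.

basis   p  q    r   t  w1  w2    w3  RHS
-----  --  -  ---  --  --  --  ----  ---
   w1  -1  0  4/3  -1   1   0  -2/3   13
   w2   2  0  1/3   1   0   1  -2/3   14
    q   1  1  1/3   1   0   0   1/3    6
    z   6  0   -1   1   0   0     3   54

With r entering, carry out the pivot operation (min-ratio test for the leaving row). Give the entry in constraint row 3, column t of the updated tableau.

Ratio test on column r — row 1: 13/(4/3) = 39/4; row 2: 14/(1/3) = 42; row 3: 6/(1/3) = 18. Minimum is 39/4 at row 1 (w1 leaves); pivot element 4/3.
Divide row 1 by 4/3; eliminate column r from the other rows.
Row 3 update in column t: 1 − (1/3)·(-3/4) = 5/4.

5/4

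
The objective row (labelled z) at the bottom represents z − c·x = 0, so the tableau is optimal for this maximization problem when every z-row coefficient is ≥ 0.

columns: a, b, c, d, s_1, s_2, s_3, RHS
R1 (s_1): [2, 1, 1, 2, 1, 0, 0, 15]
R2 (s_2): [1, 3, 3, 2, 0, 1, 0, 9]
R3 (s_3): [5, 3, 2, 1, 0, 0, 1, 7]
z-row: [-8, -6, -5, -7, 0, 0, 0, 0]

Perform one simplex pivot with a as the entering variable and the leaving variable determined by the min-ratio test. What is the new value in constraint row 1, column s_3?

-2/5

Ratio test on column a — row 1: 15/2 = 15/2; row 2: 9/1 = 9; row 3: 7/5 = 7/5. Minimum is 7/5 at row 3 (s_3 leaves); pivot element 5.
Divide row 3 by 5; eliminate column a from the other rows.
Row 1 update in column s_3: 0 − 2·(1/5) = -2/5.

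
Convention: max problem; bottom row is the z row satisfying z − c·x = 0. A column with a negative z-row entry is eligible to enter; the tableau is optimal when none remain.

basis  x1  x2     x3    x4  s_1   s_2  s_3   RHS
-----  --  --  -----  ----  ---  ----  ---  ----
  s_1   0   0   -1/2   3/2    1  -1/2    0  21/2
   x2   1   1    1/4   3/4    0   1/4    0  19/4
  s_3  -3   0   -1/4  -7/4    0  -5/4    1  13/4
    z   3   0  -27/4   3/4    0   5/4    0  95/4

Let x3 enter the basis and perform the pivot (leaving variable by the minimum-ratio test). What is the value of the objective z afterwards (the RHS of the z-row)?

Ratio test on column x3 — row 1: entry -1/2 ≤ 0; row 2: (19/4)/(1/4) = 19; row 3: entry -1/4 ≤ 0. Minimum is 19 at row 2 (x2 leaves); pivot element 1/4.
Pivot on row 2; the z-row RHS becomes 95/4 − (-27/4)·19 = 152.

152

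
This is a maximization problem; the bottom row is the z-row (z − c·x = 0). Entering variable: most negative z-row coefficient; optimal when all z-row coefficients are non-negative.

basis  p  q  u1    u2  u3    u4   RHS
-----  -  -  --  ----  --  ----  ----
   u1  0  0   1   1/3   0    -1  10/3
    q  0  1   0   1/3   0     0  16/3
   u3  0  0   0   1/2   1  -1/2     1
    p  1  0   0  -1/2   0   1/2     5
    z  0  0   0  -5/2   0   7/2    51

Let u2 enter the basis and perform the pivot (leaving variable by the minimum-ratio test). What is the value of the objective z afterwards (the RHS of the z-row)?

56

Ratio test on column u2 — row 1: (10/3)/(1/3) = 10; row 2: (16/3)/(1/3) = 16; row 3: 1/(1/2) = 2; row 4: entry -1/2 ≤ 0. Minimum is 2 at row 3 (u3 leaves); pivot element 1/2.
Pivot on row 3; the z-row RHS becomes 51 − (-5/2)·2 = 56.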